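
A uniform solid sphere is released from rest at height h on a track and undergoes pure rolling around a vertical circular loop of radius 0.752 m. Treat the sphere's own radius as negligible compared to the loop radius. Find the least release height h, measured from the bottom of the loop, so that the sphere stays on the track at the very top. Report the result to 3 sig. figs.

With I = (2/5)MR², the ratio k = I/(MR²) is 0.4.
At the top, contact is just lost when gravity alone supplies the centripetal force: Mg = Mv_top²/r, i.e. v_top² = gr.
With ω = v/R, the kinetic energy at speed v is ½(1+k)Mv² = (7/10)Mv².
Energy conservation from release (height h) to the top (height 2r): Mgh = Mg(2r) + (7/10)M·gr.
Thus h_min = 2r + (1+k)r/2 = r(2 + 1.4/2) = 0.752 × 2.7 ≈ 2.03 m.

h_min ≈ 2.03 m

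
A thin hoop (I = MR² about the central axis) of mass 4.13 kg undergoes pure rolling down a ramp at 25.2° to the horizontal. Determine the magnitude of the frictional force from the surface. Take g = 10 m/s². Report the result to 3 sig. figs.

f ≈ 8.79 N

For this body I = MR², i.e. k = I/(MR²) = 1.
Newton's second law down the slope: Mg sinθ − f = Ma. The torque equation fR = Iα (with α = a/R) gives f = kMa.
Combining, a = g sinθ/(1+k) and f = kMa = kMg sinθ/(1+k).
f = 1 × 4.13 × 10 × sin25.2° / 2 ≈ 8.79 N.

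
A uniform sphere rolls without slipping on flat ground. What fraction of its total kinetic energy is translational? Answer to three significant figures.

The moment of inertia is (2/5)MR², giving k ≡ I/(MR²) = 0.4.
With ω = v/R, KE_trans = ½Mv² and KE_rot = ½Iω² = ½kMv², so KE_total = ½(1+k)Mv².
The translational fraction is therefore 1/(1+k) = 1/1.4 ≈ 0.714.

fraction ≈ 0.714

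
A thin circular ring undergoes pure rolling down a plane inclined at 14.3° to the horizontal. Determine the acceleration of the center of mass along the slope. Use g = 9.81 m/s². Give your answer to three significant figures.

The moment of inertia is MR², giving k ≡ I/(MR²) = 1.
Translational: Mg sinθ − f = Ma. Rotational about the CM: fR = Iα = kMRa, so f = kMa.
Eliminating f: Mg sinθ = (1+k)Ma, so a = g sinθ/(1+k) = 9.81 × sin14.3° / 2 ≈ 1.21 m/s².

a ≈ 1.21 m/s²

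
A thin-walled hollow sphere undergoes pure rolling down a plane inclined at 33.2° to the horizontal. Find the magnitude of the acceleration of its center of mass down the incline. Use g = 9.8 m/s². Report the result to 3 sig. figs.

The moment of inertia is (2/3)MR², giving k ≡ I/(MR²) = 2/3.
Newton's second law down the slope: Mg sinθ − f = Ma. The torque equation fR = Iα (with α = a/R) gives f = kMa.
Eliminating f: Mg sinθ = (1+k)Ma, so a = g sinθ/(1+k) = 9.8 × sin33.2° / 1.667 ≈ 3.22 m/s².

a ≈ 3.22 m/s²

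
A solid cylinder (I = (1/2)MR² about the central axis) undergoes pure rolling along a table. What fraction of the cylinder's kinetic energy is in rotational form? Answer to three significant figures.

With I = (1/2)MR², the ratio k = I/(MR²) is 0.5.
Since ω = v/R, the translational part is ½Mv² and the rotational part is ½I(v/R)² = ½kMv²; the total is ½(1+k)Mv².
The rotational fraction is therefore k/(1+k) = 0.5/1.5 ≈ 0.333.

fraction ≈ 0.333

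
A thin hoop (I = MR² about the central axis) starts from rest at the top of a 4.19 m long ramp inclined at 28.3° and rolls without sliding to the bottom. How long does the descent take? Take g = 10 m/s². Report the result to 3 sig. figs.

The moment of inertia is MR², giving k ≡ I/(MR²) = 1.
Along the incline Mg sinθ − f = Ma, and torque about the center fR = Iα = kMR²(a/R) gives f = kMa.
Hence a = g sinθ/(1+k) = 10×sin28.3°/2 = 2.37 m/s².
Starting from rest, L = ½at², so t = √(2L/a) = √(2×4.19/2.37) ≈ 1.88 s.

t ≈ 1.88 s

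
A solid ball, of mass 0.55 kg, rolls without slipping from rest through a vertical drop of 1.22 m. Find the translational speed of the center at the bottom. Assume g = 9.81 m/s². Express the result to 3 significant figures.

With I = (2/5)MR², the ratio k = I/(MR²) is 0.4.
The rolling condition ω = v/R makes the rotational term ½I(v/R)² = ½kMv², so KE_total = ½(1+k)Mv² = (7/10)Mv².
Energy conservation: Mgh = (7/10)Mv², so v = √(2gh/(1+k)) = √(2 × 9.81 × 1.22 / 1.4) ≈ 4.13 m/s.

v ≈ 4.13 m/s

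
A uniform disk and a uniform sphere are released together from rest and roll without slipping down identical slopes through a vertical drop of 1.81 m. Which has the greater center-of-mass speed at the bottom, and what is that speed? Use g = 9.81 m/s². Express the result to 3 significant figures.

the uniform sphere, at v ≈ 5.04 m/s

For rolling without slipping, Mgh = ½(1+k)Mv² where k = I/(MR²), so v = √(2gh/(1+k)).
Uniform disk: k = 0.5, giving v = √(2×9.81×1.81/1.5) = 4.866 m/s.
Uniform sphere: k = 0.4, giving v = √(2×9.81×1.81/1.4) = 5.036 m/s.
The smaller k wins: the uniform sphere, at ≈ 5.04 m/s.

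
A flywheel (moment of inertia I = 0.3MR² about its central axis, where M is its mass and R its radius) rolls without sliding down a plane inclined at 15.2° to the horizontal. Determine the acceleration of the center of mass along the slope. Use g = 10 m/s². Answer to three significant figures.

a ≈ 2.02 m/s²

The moment of inertia is 0.3MR², giving k ≡ I/(MR²) = 0.3.
Newton's second law down the slope: Mg sinθ − f = Ma. The torque equation fR = Iα (with α = a/R) gives f = kMa.
Eliminating f: Mg sinθ = (1+k)Ma, so a = g sinθ/(1+k) = 10 × sin15.2° / 1.3 ≈ 2.02 m/s².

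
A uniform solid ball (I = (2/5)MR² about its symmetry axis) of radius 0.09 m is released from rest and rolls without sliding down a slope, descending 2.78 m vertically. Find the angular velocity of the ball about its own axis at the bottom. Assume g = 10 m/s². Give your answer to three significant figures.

ω ≈ 70.0 rad/s

The moment of inertia is (2/5)MR², giving k ≡ I/(MR²) = 0.4.
Pure rolling means v = ωR; then KE = ½Mv² + ½I(v/R)² = ½(1+k)Mv² = (7/10)Mv².
Energy conservation Mgh = ½(1+k)Mv² gives v = √(2gh/(1+k)) = √(2 × 10 × 2.78 / 1.4) = 6.302 m/s.
The angular speed follows from ω = v/R = 6.302/0.09 ≈ 70.0 rad/s.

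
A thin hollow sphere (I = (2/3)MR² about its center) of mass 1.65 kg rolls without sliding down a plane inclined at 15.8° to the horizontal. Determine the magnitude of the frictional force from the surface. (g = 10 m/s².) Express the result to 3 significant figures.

The moment of inertia is (2/3)MR², giving k ≡ I/(MR²) = 2/3.
Along the incline Mg sinθ − f = Ma, and torque about the center fR = Iα = kMR²(a/R) gives f = kMa.
Combining, a = g sinθ/(1+k) and f = kMa = kMg sinθ/(1+k).
f = (2/3) × 1.65 × 10 × sin15.8° / 1.667 ≈ 1.80 N.

f ≈ 1.80 N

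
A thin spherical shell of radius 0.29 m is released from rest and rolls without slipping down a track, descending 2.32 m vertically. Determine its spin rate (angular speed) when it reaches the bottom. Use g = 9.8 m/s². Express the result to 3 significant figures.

The moment of inertia is (2/3)MR², giving k ≡ I/(MR²) = 2/3.
Rolling without slipping gives ω = v/R, so the total kinetic energy is ½Mv² + ½Iω² = ½(1+k)Mv² = (5/6)Mv².
Energy conservation Mgh = ½(1+k)Mv² gives v = √(2gh/(1+k)) = √(2 × 9.8 × 2.32 / 1.667) = 5.223 m/s.
The angular speed follows from ω = v/R = 5.223/0.29 ≈ 18.0 rad/s.

ω ≈ 18.0 rad/s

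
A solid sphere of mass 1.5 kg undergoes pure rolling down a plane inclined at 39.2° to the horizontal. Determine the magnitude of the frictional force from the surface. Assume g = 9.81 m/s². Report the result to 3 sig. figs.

The moment of inertia is (2/5)MR², giving k ≡ I/(MR²) = 0.4.
Along the incline Mg sinθ − f = Ma, and torque about the center fR = Iα = kMR²(a/R) gives f = kMa.
Combining, a = g sinθ/(1+k) and f = kMa = kMg sinθ/(1+k).
f = 0.4 × 1.5 × 9.81 × sin39.2° / 1.4 ≈ 2.66 N.

f ≈ 2.66 N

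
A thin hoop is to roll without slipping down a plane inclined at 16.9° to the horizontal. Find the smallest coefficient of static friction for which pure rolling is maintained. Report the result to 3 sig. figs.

μ_min ≈ 0.152

The moment of inertia is MR², giving k ≡ I/(MR²) = 1.
Along the incline Mg sinθ − f = Ma, and torque about the center fR = Iα = kMR²(a/R) gives f = kMa.
These give a = g sinθ/(1+k) and the required friction f = kMg sinθ/(1+k).
The normal force is N = Mg cosθ, so μ_min = f/N = k tanθ/(1+k).
μ_min = 1 × tan16.9° / 2 ≈ 0.152.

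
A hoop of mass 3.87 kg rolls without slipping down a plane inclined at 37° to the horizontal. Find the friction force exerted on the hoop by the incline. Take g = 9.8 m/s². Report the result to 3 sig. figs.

f ≈ 11.4 N

With I = MR², the ratio k = I/(MR²) is 1.
Newton's second law down the slope: Mg sinθ − f = Ma. The torque equation fR = Iα (with α = a/R) gives f = kMa.
Combining, a = g sinθ/(1+k) and f = kMa = kMg sinθ/(1+k).
f = 1 × 3.87 × 9.8 × sin37° / 2 ≈ 11.4 N.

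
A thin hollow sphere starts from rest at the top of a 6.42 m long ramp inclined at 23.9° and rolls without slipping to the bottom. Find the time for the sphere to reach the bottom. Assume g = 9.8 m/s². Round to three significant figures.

t ≈ 2.32 s

The moment of inertia is (2/3)MR², giving k ≡ I/(MR²) = 2/3.
Newton's second law down the slope: Mg sinθ − f = Ma. The torque equation fR = Iα (with α = a/R) gives f = kMa.
Hence a = g sinθ/(1+k) = 9.8×sin23.9°/1.667 = 2.382 m/s².
With constant a from rest, t = √(2L/a) = √(2·6.42/2.382) ≈ 2.32 s.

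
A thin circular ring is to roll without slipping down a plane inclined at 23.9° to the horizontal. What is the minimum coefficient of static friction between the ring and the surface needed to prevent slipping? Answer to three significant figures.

μ_min ≈ 0.222

For this body I = MR², i.e. k = I/(MR²) = 1.
Newton's second law down the slope: Mg sinθ − f = Ma. The torque equation fR = Iα (with α = a/R) gives f = kMa.
These give a = g sinθ/(1+k) and the required friction f = kMg sinθ/(1+k).
The normal force is N = Mg cosθ, so μ_min = f/N = k tanθ/(1+k).
μ_min = 1 × tan23.9° / 2 ≈ 0.222.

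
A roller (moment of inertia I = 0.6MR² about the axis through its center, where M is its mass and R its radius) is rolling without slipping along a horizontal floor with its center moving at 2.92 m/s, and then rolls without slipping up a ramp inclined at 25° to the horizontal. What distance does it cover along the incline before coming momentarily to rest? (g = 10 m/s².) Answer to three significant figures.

d ≈ 1.61 m

Here I = 0.6MR², so the shape factor k = I/(MR²) = 0.6.
Rolling without slipping gives ω = v/R, so the total kinetic energy is ½Mv² + ½Iω² = ½(1+k)Mv² = (4/5)Mv².
Setting this equal to Mgh gives the vertical rise h = (1+k)v₀²/(2g) = 1.6×2.92²/(2×10) = 0.6821 m.
Along the incline, d = h/sinθ = 0.6821/sin25° ≈ 1.61 m.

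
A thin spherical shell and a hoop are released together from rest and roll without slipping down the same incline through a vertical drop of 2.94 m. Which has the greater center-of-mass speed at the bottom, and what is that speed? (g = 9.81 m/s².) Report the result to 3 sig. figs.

For rolling without slipping, Mgh = ½(1+k)Mv² where k = I/(MR²), so v = √(2gh/(1+k)).
Thin spherical shell: k = 2/3, giving v = √(2×9.81×2.94/1.667) = 5.883 m/s.
Hoop: k = 1, giving v = √(2×9.81×2.94/2) = 5.37 m/s.
The smaller k wins: the thin spherical shell, at ≈ 5.88 m/s.

the thin spherical shell, at v ≈ 5.88 m/s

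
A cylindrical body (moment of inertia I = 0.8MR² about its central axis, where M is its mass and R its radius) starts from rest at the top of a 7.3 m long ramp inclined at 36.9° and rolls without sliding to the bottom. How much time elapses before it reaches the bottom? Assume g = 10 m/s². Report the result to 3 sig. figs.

t ≈ 2.09 s

Here I = 0.8MR², so the shape factor k = I/(MR²) = 0.8.
Along the incline Mg sinθ − f = Ma, and torque about the center fR = Iα = kMR²(a/R) gives f = kMa.
Hence a = g sinθ/(1+k) = 10×sin36.9°/1.8 = 3.336 m/s².
Starting from rest, L = ½at², so t = √(2L/a) = √(2×7.3/3.336) ≈ 2.09 s.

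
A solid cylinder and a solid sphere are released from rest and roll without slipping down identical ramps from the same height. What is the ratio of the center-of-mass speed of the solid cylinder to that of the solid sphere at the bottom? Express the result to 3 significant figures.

Each satisfies Mgh = ½(1+k)Mv² with k = I/(MR²), so v ∝ 1/√(1+k).
For the solid cylinder k = 0.5; for the solid sphere k = 0.4.
v₁/v₂ = √((1+k₂)/(1+k₁)) = √(1.4/1.5) ≈ 0.966.

v_ratio ≈ 0.966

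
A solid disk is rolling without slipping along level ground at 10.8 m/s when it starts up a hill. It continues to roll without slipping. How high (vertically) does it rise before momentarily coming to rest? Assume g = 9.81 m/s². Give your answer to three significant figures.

With I = (1/2)MR², the ratio k = I/(MR²) is 0.5.
Since it rolls without slipping, ω = v/R and KE = ½Mv² + ½Iω² = ½(1+k)Mv² = (3/4)Mv².
At the top the kinetic energy is zero, so (3/4)Mv₀² = Mgh.
Thus h = (1+k)v₀²/(2g) = 1.5 × 10.8² / (2 × 9.81) ≈ 8.92 m.

h ≈ 8.92 m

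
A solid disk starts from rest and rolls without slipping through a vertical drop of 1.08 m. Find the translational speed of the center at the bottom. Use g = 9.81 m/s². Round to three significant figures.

With I = (1/2)MR², the ratio k = I/(MR²) is 0.5.
Pure rolling means v = ωR; then KE = ½Mv² + ½I(v/R)² = ½(1+k)Mv² = (3/4)Mv².
Energy conservation: Mgh = (3/4)Mv², so v = √(2gh/(1+k)) = √(2 × 9.81 × 1.08 / 1.5) ≈ 3.76 m/s.

v ≈ 3.76 m/s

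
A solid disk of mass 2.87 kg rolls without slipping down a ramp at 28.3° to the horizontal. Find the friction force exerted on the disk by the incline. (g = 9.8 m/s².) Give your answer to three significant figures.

f ≈ 4.44 N

Here I = (1/2)MR², so the shape factor k = I/(MR²) = 0.5.
Along the incline Mg sinθ − f = Ma, and torque about the center fR = Iα = kMR²(a/R) gives f = kMa.
Combining, a = g sinθ/(1+k) and f = kMa = kMg sinθ/(1+k).
f = 0.5 × 2.87 × 9.8 × sin28.3° / 1.5 ≈ 4.44 N.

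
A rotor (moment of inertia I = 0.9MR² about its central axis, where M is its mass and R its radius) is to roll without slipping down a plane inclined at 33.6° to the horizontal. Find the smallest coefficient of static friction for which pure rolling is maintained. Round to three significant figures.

μ_min ≈ 0.315

For this body I = 0.9MR², i.e. k = I/(MR²) = 0.9.
Along the incline Mg sinθ − f = Ma, and torque about the center fR = Iα = kMR²(a/R) gives f = kMa.
These give a = g sinθ/(1+k) and the required friction f = kMg sinθ/(1+k).
With N = Mg cosθ, the no-slip condition f ≤ μN gives μ_min = f/N = k tanθ/(1+k).
μ_min = 0.9 × tan33.6° / 1.9 ≈ 0.315.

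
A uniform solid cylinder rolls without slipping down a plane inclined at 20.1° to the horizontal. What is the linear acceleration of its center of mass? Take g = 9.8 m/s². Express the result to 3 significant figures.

Here I = (1/2)MR², so the shape factor k = I/(MR²) = 0.5.
Newton's second law down the slope: Mg sinθ − f = Ma. The torque equation fR = Iα (with α = a/R) gives f = kMa.
Eliminating f: Mg sinθ = (1+k)Ma, so a = g sinθ/(1+k) = 9.8 × sin20.1° / 1.5 ≈ 2.25 m/s².

a ≈ 2.25 m/s²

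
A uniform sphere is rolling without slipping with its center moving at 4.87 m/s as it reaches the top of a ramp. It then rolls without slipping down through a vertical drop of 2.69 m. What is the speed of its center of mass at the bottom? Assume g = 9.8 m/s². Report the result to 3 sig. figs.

Here I = (2/5)MR², so the shape factor k = I/(MR²) = 0.4.
Rolling without slipping gives ω = v/R, so the total kinetic energy is ½Mv² + ½Iω² = ½(1+k)Mv² = (7/10)Mv².
Conserving energy between top and bottom: (7/10)Mv² = (7/10)Mv₀² + Mgh, hence v² = v₀² + 2gh/(1+k).
v = √(4.87² + 2×9.8×2.69/1.4) = √61.38 ≈ 7.83 m/s.

v ≈ 7.83 m/s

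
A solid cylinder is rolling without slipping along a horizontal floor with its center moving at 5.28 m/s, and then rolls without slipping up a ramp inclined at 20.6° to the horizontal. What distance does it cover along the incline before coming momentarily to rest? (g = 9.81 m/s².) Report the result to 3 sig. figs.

With I = (1/2)MR², the ratio k = I/(MR²) is 0.5.
Rolling without slipping gives ω = v/R, so the total kinetic energy is ½Mv² + ½Iω² = ½(1+k)Mv² = (3/4)Mv².
Setting this equal to Mgh gives the vertical rise h = (1+k)v₀²/(2g) = 1.5×5.28²/(2×9.81) = 2.131 m.
The distance along the slope is d = h/sinθ = 2.131/sin20.6° ≈ 6.06 m.

d ≈ 6.06 m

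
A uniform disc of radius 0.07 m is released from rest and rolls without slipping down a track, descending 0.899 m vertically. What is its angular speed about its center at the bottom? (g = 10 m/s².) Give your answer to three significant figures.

The moment of inertia is (1/2)MR², giving k ≡ I/(MR²) = 0.5.
The rolling condition ω = v/R makes the rotational term ½I(v/R)² = ½kMv², so KE_total = ½(1+k)Mv² = (3/4)Mv².
Energy conservation Mgh = ½(1+k)Mv² gives v = √(2gh/(1+k)) = √(2 × 10 × 0.899 / 1.5) = 3.462 m/s.
Then ω = v/R = 3.462 / 0.07 ≈ 49.5 rad/s.

ω ≈ 49.5 rad/s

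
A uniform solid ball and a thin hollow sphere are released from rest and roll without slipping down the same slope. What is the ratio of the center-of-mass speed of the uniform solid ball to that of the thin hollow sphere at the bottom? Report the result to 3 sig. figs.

v_ratio ≈ 1.09

Each satisfies Mgh = ½(1+k)Mv² with k = I/(MR²), so v ∝ 1/√(1+k).
For the uniform solid ball k = 0.4; for the thin hollow sphere k = 2/3.
v₁/v₂ = √((1+k₂)/(1+k₁)) = √(1.667/1.4) ≈ 1.09.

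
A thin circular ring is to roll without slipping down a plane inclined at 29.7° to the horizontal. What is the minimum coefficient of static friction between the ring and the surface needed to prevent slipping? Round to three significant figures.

With I = MR², the ratio k = I/(MR²) is 1.
Translational: Mg sinθ − f = Ma. Rotational about the CM: fR = Iα = kMRa, so f = kMa.
These give a = g sinθ/(1+k) and the required friction f = kMg sinθ/(1+k).
With N = Mg cosθ, the no-slip condition f ≤ μN gives μ_min = f/N = k tanθ/(1+k).
μ_min = 1 × tan29.7° / 2 ≈ 0.285.

μ_min ≈ 0.285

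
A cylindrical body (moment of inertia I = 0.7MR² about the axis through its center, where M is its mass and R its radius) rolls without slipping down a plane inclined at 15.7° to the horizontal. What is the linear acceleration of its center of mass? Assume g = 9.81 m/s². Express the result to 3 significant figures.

With I = 0.7MR², the ratio k = I/(MR²) is 0.7.
Newton's second law down the slope: Mg sinθ − f = Ma. The torque equation fR = Iα (with α = a/R) gives f = kMa.
Eliminating f: Mg sinθ = (1+k)Ma, so a = g sinθ/(1+k) = 9.81 × sin15.7° / 1.7 ≈ 1.56 m/s².

a ≈ 1.56 m/s²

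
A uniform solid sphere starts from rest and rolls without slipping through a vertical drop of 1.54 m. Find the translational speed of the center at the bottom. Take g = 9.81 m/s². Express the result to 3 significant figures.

v ≈ 4.65 m/s

With I = (2/5)MR², the ratio k = I/(MR²) is 0.4.
Rolling without slipping gives ω = v/R, so the total kinetic energy is ½Mv² + ½Iω² = ½(1+k)Mv² = (7/10)Mv².
Energy conservation: Mgh = (7/10)Mv², so v = √(2gh/(1+k)) = √(2 × 9.81 × 1.54 / 1.4) ≈ 4.65 m/s.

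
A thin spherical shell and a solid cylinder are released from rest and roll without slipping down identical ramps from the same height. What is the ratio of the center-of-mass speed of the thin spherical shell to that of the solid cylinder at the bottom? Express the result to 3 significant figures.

Each satisfies Mgh = ½(1+k)Mv² with k = I/(MR²), so v ∝ 1/√(1+k).
For the thin spherical shell k = 2/3; for the solid cylinder k = 0.5.
v₁/v₂ = √((1+k₂)/(1+k₁)) = √(1.5/1.667) ≈ 0.949.

v_ratio ≈ 0.949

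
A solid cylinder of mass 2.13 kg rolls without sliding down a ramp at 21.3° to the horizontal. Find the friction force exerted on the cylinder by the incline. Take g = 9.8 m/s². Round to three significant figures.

Here I = (1/2)MR², so the shape factor k = I/(MR²) = 0.5.
Newton's second law down the slope: Mg sinθ − f = Ma. The torque equation fR = Iα (with α = a/R) gives f = kMa.
Combining, a = g sinθ/(1+k) and f = kMa = kMg sinθ/(1+k).
f = 0.5 × 2.13 × 9.8 × sin21.3° / 1.5 ≈ 2.53 N.

f ≈ 2.53 N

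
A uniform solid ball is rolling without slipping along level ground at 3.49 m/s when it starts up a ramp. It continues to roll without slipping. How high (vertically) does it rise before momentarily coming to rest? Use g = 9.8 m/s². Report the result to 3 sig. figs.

h ≈ 0.870 m

With I = (2/5)MR², the ratio k = I/(MR²) is 0.4.
Since it rolls without slipping, ω = v/R and KE = ½Mv² + ½Iω² = ½(1+k)Mv² = (7/10)Mv².
All of this converts to potential energy at the highest point: (7/10)Mv₀² = Mgh.
Thus h = (1+k)v₀²/(2g) = 1.4 × 3.49² / (2 × 9.8) ≈ 0.870 m.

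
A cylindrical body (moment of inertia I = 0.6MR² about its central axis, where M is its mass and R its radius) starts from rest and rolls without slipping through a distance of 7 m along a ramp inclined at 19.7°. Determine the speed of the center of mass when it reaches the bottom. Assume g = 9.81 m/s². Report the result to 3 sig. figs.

v ≈ 5.38 m/s

Here I = 0.6MR², so the shape factor k = I/(MR²) = 0.6.
Since it rolls without slipping, ω = v/R and KE = ½Mv² + ½Iω² = ½(1+k)Mv² = (4/5)Mv².
The vertical drop is h = L sinθ = 7 × sin19.7° = 2.36 m.
Energy conservation: Mgh = (4/5)Mv², so v = √(2gh/(1+k)) = √(2 × 9.81 × 2.36 / 1.6) ≈ 5.38 m/s.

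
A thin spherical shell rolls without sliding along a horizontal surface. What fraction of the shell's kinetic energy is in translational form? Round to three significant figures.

fraction ≈ 0.600

Here I = (2/3)MR², so the shape factor k = I/(MR²) = 2/3.
With ω = v/R, KE_trans = ½Mv² and KE_rot = ½Iω² = ½kMv², so KE_total = ½(1+k)Mv².
The translational fraction is therefore 1/(1+k) = 1/1.667 ≈ 0.600.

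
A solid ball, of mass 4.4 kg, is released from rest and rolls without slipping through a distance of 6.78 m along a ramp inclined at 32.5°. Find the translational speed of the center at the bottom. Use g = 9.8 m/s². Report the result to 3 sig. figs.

v ≈ 7.14 m/s

For this body I = (2/5)MR², i.e. k = I/(MR²) = 0.4.
Since it rolls without slipping, ω = v/R and KE = ½Mv² + ½Iω² = ½(1+k)Mv² = (7/10)Mv².
The vertical drop is h = L sinθ = 6.78 × sin32.5° = 3.643 m.
Setting Mgh = (7/10)Mv² gives v = √(2gh/(1+k)) = √(2·9.8·3.643/1.4) ≈ 7.14 m/s.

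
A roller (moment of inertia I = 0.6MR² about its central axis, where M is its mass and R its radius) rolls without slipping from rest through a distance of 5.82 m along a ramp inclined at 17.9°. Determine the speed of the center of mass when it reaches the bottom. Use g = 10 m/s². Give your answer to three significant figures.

The moment of inertia is 0.6MR², giving k ≡ I/(MR²) = 0.6.
Pure rolling means v = ωR; then KE = ½Mv² + ½I(v/R)² = ½(1+k)Mv² = (4/5)Mv².
The vertical drop is h = L sinθ = 5.82 × sin17.9° = 1.789 m.
Setting Mgh = (4/5)Mv² gives v = √(2gh/(1+k)) = √(2·10·1.789/1.6) ≈ 4.73 m/s.

v ≈ 4.73 m/s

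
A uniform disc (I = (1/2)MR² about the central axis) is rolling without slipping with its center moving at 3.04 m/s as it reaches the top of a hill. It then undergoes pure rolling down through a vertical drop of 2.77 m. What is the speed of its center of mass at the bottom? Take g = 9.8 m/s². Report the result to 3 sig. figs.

v ≈ 6.74 m/s

With I = (1/2)MR², the ratio k = I/(MR²) is 0.5.
The rolling condition ω = v/R makes the rotational term ½I(v/R)² = ½kMv², so KE_total = ½(1+k)Mv² = (3/4)Mv².
Conserving energy between top and bottom: (3/4)Mv² = (3/4)Mv₀² + Mgh, hence v² = v₀² + 2gh/(1+k).
v = √(3.04² + 2×9.8×2.77/1.5) = √45.44 ≈ 6.74 m/s.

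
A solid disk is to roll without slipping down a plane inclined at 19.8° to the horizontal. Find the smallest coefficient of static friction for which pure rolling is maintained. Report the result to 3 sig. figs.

For this body I = (1/2)MR², i.e. k = I/(MR²) = 0.5.
Newton's second law down the slope: Mg sinθ − f = Ma. The torque equation fR = Iα (with α = a/R) gives f = kMa.
These give a = g sinθ/(1+k) and the required friction f = kMg sinθ/(1+k).
The normal force is N = Mg cosθ, so μ_min = f/N = k tanθ/(1+k).
μ_min = 0.5 × tan19.8° / 1.5 ≈ 0.120.

μ_min ≈ 0.120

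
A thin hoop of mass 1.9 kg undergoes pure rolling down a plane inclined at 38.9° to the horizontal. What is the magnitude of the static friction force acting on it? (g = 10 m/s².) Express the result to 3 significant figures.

f ≈ 5.97 N

With I = MR², the ratio k = I/(MR²) is 1.
Newton's second law down the slope: Mg sinθ − f = Ma. The torque equation fR = Iα (with α = a/R) gives f = kMa.
Combining, a = g sinθ/(1+k) and f = kMa = kMg sinθ/(1+k).
f = 1 × 1.9 × 10 × sin38.9° / 2 ≈ 5.97 N.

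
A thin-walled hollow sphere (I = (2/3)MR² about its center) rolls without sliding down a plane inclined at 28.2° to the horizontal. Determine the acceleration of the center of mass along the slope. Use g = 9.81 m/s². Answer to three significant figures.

a ≈ 2.78 m/s²

Here I = (2/3)MR², so the shape factor k = I/(MR²) = 2/3.
Translational: Mg sinθ − f = Ma. Rotational about the CM: fR = Iα = kMRa, so f = kMa.
Eliminating f: Mg sinθ = (1+k)Ma, so a = g sinθ/(1+k) = 9.81 × sin28.2° / 1.667 ≈ 2.78 m/s².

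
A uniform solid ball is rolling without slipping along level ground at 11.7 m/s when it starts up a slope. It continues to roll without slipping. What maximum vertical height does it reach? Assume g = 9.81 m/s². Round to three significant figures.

h ≈ 9.77 m

For this body I = (2/5)MR², i.e. k = I/(MR²) = 0.4.
Since it rolls without slipping, ω = v/R and KE = ½Mv² + ½Iω² = ½(1+k)Mv² = (7/10)Mv².
At the top the kinetic energy is zero, so (7/10)Mv₀² = Mgh.
Thus h = (1+k)v₀²/(2g) = 1.4 × 11.7² / (2 × 9.81) ≈ 9.77 m.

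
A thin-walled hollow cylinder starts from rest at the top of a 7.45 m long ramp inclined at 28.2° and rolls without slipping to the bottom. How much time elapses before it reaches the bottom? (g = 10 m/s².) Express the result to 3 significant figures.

t ≈ 2.51 s

Here I = MR², so the shape factor k = I/(MR²) = 1.
Translational: Mg sinθ − f = Ma. Rotational about the CM: fR = Iα = kMRa, so f = kMa.
Hence a = g sinθ/(1+k) = 10×sin28.2°/2 = 2.363 m/s².
With constant a from rest, t = √(2L/a) = √(2·7.45/2.363) ≈ 2.51 s.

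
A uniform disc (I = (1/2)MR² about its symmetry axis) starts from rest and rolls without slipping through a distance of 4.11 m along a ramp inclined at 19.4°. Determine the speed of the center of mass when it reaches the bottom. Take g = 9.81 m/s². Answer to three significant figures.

v ≈ 4.23 m/s

The moment of inertia is (1/2)MR², giving k ≡ I/(MR²) = 0.5.
Pure rolling means v = ωR; then KE = ½Mv² + ½I(v/R)² = ½(1+k)Mv² = (3/4)Mv².
The vertical drop is h = L sinθ = 4.11 × sin19.4° = 1.365 m.
Energy conservation: Mgh = (3/4)Mv², so v = √(2gh/(1+k)) = √(2 × 9.81 × 1.365 / 1.5) ≈ 4.23 m/s.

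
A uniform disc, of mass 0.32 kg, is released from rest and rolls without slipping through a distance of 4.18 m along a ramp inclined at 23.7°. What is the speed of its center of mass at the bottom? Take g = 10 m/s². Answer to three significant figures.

The moment of inertia is (1/2)MR², giving k ≡ I/(MR²) = 0.5.
Rolling without slipping gives ω = v/R, so the total kinetic energy is ½Mv² + ½Iω² = ½(1+k)Mv² = (3/4)Mv².
The vertical drop is h = L sinθ = 4.18 × sin23.7° = 1.68 m.
Setting Mgh = (3/4)Mv² gives v = √(2gh/(1+k)) = √(2·10·1.68/1.5) ≈ 4.73 m/s.

v ≈ 4.73 m/s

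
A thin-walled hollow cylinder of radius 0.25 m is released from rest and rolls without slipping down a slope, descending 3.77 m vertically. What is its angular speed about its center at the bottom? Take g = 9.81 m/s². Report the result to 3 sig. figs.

ω ≈ 24.3 rad/s

The moment of inertia is MR², giving k ≡ I/(MR²) = 1.
The rolling condition ω = v/R makes the rotational term ½I(v/R)² = ½kMv², so KE_total = ½(1+k)Mv² = Mv².
Energy conservation Mgh = ½(1+k)Mv² gives v = √(2gh/(1+k)) = √(2 × 9.81 × 3.77 / 2) = 6.081 m/s.
The angular speed follows from ω = v/R = 6.081/0.25 ≈ 24.3 rad/s.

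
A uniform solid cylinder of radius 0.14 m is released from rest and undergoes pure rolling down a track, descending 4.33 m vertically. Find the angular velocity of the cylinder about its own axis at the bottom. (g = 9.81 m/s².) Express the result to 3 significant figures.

ω ≈ 53.8 rad/s

Here I = (1/2)MR², so the shape factor k = I/(MR²) = 0.5.
Since it rolls without slipping, ω = v/R and KE = ½Mv² + ½Iω² = ½(1+k)Mv² = (3/4)Mv².
Energy conservation Mgh = ½(1+k)Mv² gives v = √(2gh/(1+k)) = √(2 × 9.81 × 4.33 / 1.5) = 7.526 m/s.
Then ω = v/R = 7.526 / 0.14 ≈ 53.8 rad/s.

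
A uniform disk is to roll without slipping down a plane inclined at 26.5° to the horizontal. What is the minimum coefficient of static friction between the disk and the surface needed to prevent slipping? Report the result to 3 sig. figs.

μ_min ≈ 0.166

For this body I = (1/2)MR², i.e. k = I/(MR²) = 0.5.
Along the incline Mg sinθ − f = Ma, and torque about the center fR = Iα = kMR²(a/R) gives f = kMa.
These give a = g sinθ/(1+k) and the required friction f = kMg sinθ/(1+k).
With N = Mg cosθ, the no-slip condition f ≤ μN gives μ_min = f/N = k tanθ/(1+k).
μ_min = 0.5 × tan26.5° / 1.5 ≈ 0.166.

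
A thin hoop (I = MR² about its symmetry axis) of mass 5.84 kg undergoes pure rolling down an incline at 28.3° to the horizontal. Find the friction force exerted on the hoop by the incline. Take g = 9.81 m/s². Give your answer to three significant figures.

The moment of inertia is MR², giving k ≡ I/(MR²) = 1.
Translational: Mg sinθ − f = Ma. Rotational about the CM: fR = Iα = kMRa, so f = kMa.
Combining, a = g sinθ/(1+k) and f = kMa = kMg sinθ/(1+k).
f = 1 × 5.84 × 9.81 × sin28.3° / 2 ≈ 13.6 N.

f ≈ 13.6 N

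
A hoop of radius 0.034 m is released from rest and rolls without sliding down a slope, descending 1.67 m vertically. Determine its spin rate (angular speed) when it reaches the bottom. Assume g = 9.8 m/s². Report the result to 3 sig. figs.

The moment of inertia is MR², giving k ≡ I/(MR²) = 1.
Rolling without slipping gives ω = v/R, so the total kinetic energy is ½Mv² + ½Iω² = ½(1+k)Mv² = Mv².
Energy conservation Mgh = ½(1+k)Mv² gives v = √(2gh/(1+k)) = √(2 × 9.8 × 1.67 / 2) = 4.045 m/s.
The angular speed follows from ω = v/R = 4.045/0.034 ≈ 119 rad/s.

ω ≈ 119 rad/s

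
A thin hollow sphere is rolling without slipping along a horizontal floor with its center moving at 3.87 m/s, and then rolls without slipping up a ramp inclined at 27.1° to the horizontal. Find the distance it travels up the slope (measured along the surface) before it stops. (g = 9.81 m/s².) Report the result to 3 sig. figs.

Here I = (2/3)MR², so the shape factor k = I/(MR²) = 2/3.
The rolling condition ω = v/R makes the rotational term ½I(v/R)² = ½kMv², so KE_total = ½(1+k)Mv² = (5/6)Mv².
Setting this equal to Mgh gives the vertical rise h = (1+k)v₀²/(2g) = 1.667×3.87²/(2×9.81) = 1.272 m.
The distance along the slope is d = h/sinθ = 1.272/sin27.1° ≈ 2.79 m.

d ≈ 2.79 m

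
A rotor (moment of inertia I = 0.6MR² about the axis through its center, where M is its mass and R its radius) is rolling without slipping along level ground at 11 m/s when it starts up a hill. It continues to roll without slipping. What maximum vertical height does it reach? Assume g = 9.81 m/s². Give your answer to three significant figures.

With I = 0.6MR², the ratio k = I/(MR²) is 0.6.
Rolling without slipping gives ω = v/R, so the total kinetic energy is ½Mv² + ½Iω² = ½(1+k)Mv² = (4/5)Mv².
At the top the kinetic energy is zero, so (4/5)Mv₀² = Mgh.
Thus h = (1+k)v₀²/(2g) = 1.6 × 11² / (2 × 9.81) ≈ 9.87 m.

h ≈ 9.87 m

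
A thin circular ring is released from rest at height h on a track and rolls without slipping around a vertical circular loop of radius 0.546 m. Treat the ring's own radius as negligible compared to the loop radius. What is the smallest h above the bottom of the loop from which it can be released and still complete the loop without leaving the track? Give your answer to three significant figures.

h_min ≈ 1.64 m

The moment of inertia is MR², giving k ≡ I/(MR²) = 1.
At the top, contact is just lost when gravity alone supplies the centripetal force: Mg = Mv_top²/r, i.e. v_top² = gr.
With ω = v/R, the kinetic energy at speed v is ½(1+k)Mv² = Mv².
Energy conservation from release (height h) to the top (height 2r): Mgh = Mg(2r) + M·gr.
Thus h_min = 2r + (1+k)r/2 = r(2 + 2/2) = 0.546 × 3 ≈ 1.64 m.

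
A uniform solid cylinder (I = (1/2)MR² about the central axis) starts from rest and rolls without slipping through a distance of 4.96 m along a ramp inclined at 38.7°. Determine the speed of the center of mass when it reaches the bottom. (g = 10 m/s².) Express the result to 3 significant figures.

Here I = (1/2)MR², so the shape factor k = I/(MR²) = 0.5.
The rolling condition ω = v/R makes the rotational term ½I(v/R)² = ½kMv², so KE_total = ½(1+k)Mv² = (3/4)Mv².
The vertical drop is h = L sinθ = 4.96 × sin38.7° = 3.101 m.
Energy conservation: Mgh = (3/4)Mv², so v = √(2gh/(1+k)) = √(2 × 10 × 3.101 / 1.5) ≈ 6.43 m/s.

v ≈ 6.43 m/s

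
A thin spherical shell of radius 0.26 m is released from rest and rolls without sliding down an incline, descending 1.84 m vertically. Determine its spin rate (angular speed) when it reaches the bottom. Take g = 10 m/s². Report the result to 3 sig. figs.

Here I = (2/3)MR², so the shape factor k = I/(MR²) = 2/3.
Rolling without slipping gives ω = v/R, so the total kinetic energy is ½Mv² + ½Iω² = ½(1+k)Mv² = (5/6)Mv².
Energy conservation Mgh = ½(1+k)Mv² gives v = √(2gh/(1+k)) = √(2 × 10 × 1.84 / 1.667) = 4.699 m/s.
The angular speed follows from ω = v/R = 4.699/0.26 ≈ 18.1 rad/s.

ω ≈ 18.1 rad/s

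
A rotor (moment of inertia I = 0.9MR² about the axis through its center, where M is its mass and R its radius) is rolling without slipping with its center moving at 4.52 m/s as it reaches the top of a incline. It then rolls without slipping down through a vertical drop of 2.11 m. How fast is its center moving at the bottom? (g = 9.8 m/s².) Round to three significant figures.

v ≈ 6.50 m/s

With I = 0.9MR², the ratio k = I/(MR²) is 0.9.
Rolling without slipping gives ω = v/R, so the total kinetic energy is ½Mv² + ½Iω² = ½(1+k)Mv² = (19/20)Mv².
Conserving energy between top and bottom: (19/20)Mv² = (19/20)Mv₀² + Mgh, hence v² = v₀² + 2gh/(1+k).
v = √(4.52² + 2×9.8×2.11/1.9) = √42.2 ≈ 6.50 m/s.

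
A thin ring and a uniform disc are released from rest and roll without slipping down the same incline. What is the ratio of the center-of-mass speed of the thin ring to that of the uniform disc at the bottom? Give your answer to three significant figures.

Each satisfies Mgh = ½(1+k)Mv² with k = I/(MR²), so v ∝ 1/√(1+k).
For the thin ring k = 1; for the uniform disc k = 0.5.
v₁/v₂ = √((1+k₂)/(1+k₁)) = √(1.5/2) ≈ 0.866.

v_ratio ≈ 0.866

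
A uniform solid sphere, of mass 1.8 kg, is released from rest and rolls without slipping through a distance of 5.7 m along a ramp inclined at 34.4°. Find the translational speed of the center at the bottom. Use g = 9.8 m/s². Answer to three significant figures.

v ≈ 6.71 m/s

For this body I = (2/5)MR², i.e. k = I/(MR²) = 0.4.
The rolling condition ω = v/R makes the rotational term ½I(v/R)² = ½kMv², so KE_total = ½(1+k)Mv² = (7/10)Mv².
The vertical drop is h = L sinθ = 5.7 × sin34.4° = 3.22 m.
Setting Mgh = (7/10)Mv² gives v = √(2gh/(1+k)) = √(2·9.8·3.22/1.4) ≈ 6.71 m/s.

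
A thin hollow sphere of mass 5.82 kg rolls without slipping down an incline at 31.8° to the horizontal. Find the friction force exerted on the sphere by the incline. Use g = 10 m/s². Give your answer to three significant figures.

With I = (2/3)MR², the ratio k = I/(MR²) is 2/3.
Along the incline Mg sinθ − f = Ma, and torque about the center fR = Iα = kMR²(a/R) gives f = kMa.
Combining, a = g sinθ/(1+k) and f = kMa = kMg sinθ/(1+k).
f = (2/3) × 5.82 × 10 × sin31.8° / 1.667 ≈ 12.3 N.

f ≈ 12.3 N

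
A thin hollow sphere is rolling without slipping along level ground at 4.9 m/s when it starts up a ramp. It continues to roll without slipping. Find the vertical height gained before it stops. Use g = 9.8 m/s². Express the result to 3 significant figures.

The moment of inertia is (2/3)MR², giving k ≡ I/(MR²) = 2/3.
Since it rolls without slipping, ω = v/R and KE = ½Mv² + ½Iω² = ½(1+k)Mv² = (5/6)Mv².
At the top the kinetic energy is zero, so (5/6)Mv₀² = Mgh.
Thus h = (1+k)v₀²/(2g) = 1.667 × 4.9² / (2 × 9.8) ≈ 2.04 m.

h ≈ 2.04 m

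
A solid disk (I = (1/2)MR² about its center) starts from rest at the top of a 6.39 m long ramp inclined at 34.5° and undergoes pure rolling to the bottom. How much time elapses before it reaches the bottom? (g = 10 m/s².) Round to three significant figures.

For this body I = (1/2)MR², i.e. k = I/(MR²) = 0.5.
Translational: Mg sinθ − f = Ma. Rotational about the CM: fR = Iα = kMRa, so f = kMa.
Hence a = g sinθ/(1+k) = 10×sin34.5°/1.5 = 3.776 m/s².
Starting from rest, L = ½at², so t = √(2L/a) = √(2×6.39/3.776) ≈ 1.84 s.

t ≈ 1.84 s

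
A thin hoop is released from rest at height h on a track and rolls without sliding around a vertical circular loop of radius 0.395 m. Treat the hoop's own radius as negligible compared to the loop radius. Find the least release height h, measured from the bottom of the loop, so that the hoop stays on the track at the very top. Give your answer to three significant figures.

The moment of inertia is MR², giving k ≡ I/(MR²) = 1.
At the top, contact is just lost when gravity alone supplies the centripetal force: Mg = Mv_top²/r, i.e. v_top² = gr.
With ω = v/R, the kinetic energy at speed v is ½(1+k)Mv² = Mv².
Energy conservation from release (height h) to the top (height 2r): Mgh = Mg(2r) + M·gr.
Thus h_min = 2r + (1+k)r/2 = r(2 + 2/2) = 0.395 × 3 ≈ 1.19 m.

h_min ≈ 1.19 m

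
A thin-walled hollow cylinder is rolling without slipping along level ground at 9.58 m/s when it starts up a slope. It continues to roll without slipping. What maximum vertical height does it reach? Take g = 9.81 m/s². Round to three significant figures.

h ≈ 9.36 m

The moment of inertia is MR², giving k ≡ I/(MR²) = 1.
Since it rolls without slipping, ω = v/R and KE = ½Mv² + ½Iω² = ½(1+k)Mv² = Mv².
At the top the kinetic energy is zero, so Mv₀² = Mgh.
Thus h = (1+k)v₀²/(2g) = 2 × 9.58² / (2 × 9.81) ≈ 9.36 m.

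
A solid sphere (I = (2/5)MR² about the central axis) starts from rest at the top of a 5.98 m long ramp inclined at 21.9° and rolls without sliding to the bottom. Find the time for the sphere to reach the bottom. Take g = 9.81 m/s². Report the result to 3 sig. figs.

t ≈ 2.14 s

The moment of inertia is (2/5)MR², giving k ≡ I/(MR²) = 0.4.
Translational: Mg sinθ − f = Ma. Rotational about the CM: fR = Iα = kMRa, so f = kMa.
Hence a = g sinθ/(1+k) = 9.81×sin21.9°/1.4 = 2.614 m/s².
With constant a from rest, t = √(2L/a) = √(2·5.98/2.614) ≈ 2.14 s.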